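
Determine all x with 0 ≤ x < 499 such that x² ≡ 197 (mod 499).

241, 258

Since 499 ≡ 3 (mod 4), a square root of 197 is 197^((499+1)/4) = 197^125 mod 499.
Repeated squaring: 197^2≡386, 197^4≡294, 197^8≡109, 197^16≡404, 197^32≡43, 197^64≡352 (mod 499).
197^125 = 197^(64+32+16+8+4+1) ≡ 258 (mod 499).
Check: 258² = 66564 ≡ 197 (mod 499). The two roots are 241 and 258.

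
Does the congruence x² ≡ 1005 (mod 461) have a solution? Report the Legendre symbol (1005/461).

First reduce: 1005 ≡ 83 (mod 461).
Reciprocity: 83 ≡ 3 and 461 ≡ 1 (mod 4), so (83/461) = +(461/83).
Reduce top mod 83: now compute (46/83).
Pull out 2: since 83 ≡ 3 (mod 8), (2/83) = -1.
Reciprocity: 23 ≡ 3 and 83 ≡ 3 (mod 4), so (23/83) = −(83/23).
Reduce top mod 23: now compute (14/23).
Pull out 2: since 23 ≡ 7 (mod 8), (2/23) = +1.
Reciprocity: 7 ≡ 3 and 23 ≡ 3 (mod 4), so (7/23) = −(23/7).
Reduce top mod 7: now compute (2/7).
Pull out 2: since 7 ≡ 7 (mod 8), (2/7) = +1.
Reached (1/7) = 1. Collecting the sign flips along the way, the symbol is -1.

-1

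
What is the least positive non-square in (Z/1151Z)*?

13

(2/1151) = +1, so 2 is a residue.
(3/1151) = +1, so 3 is a residue.
(4/1151) = +1, so 4 is a residue.
(5/1151) = +1, so 5 is a residue.
(6/1151) = +1, so 6 is a residue.
(7/1151) = +1, so 7 is a residue.
(8/1151) = +1, so 8 is a residue.
(9/1151) = +1, so 9 is a residue.
(10/1151) = +1, so 10 is a residue.
(11/1151) = +1, so 11 is a residue.
(12/1151) = +1, so 12 is a residue.
(13/1151) = −1, so 13 is the smallest positive non-residue mod 1151.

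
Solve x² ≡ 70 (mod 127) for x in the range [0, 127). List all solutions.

Since 127 ≡ 3 (mod 4), a square root of 70 is 70^((127+1)/4) = 70^32 mod 127.
Repeated squaring: 70^2≡74, 70^4≡15, 70^8≡98, 70^16≡79, 70^32≡18 (mod 127).
70^32 = 70^(32) ≡ 18 (mod 127).
Check: 18² = 324 ≡ 70 (mod 127). The two roots are 18 and 109.

18, 109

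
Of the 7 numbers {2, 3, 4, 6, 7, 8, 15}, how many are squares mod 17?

(2/17) = +1 → QR.
(3/17) = -1 → non-residue.
(4/17) = +1 → QR.
(6/17) = -1 → non-residue.
(7/17) = -1 → non-residue.
(8/17) = +1 → QR.
(15/17) = +1 → QR.
Total quadratic residues among the 7: 4.

4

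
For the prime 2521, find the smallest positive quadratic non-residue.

(2/2521) = +1, so 2 is a residue.
(3/2521) = +1, so 3 is a residue.
(4/2521) = +1, so 4 is a residue.
(5/2521) = +1, so 5 is a residue.
(6/2521) = +1, so 6 is a residue.
(7/2521) = +1, so 7 is a residue.
(8/2521) = +1, so 8 is a residue.
(9/2521) = +1, so 9 is a residue.
(10/2521) = +1, so 10 is a residue.
(11/2521) = −1, so 11 is the smallest positive non-residue mod 2521.

11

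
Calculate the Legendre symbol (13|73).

Reciprocity: 13 ≡ 1 and 73 ≡ 1 (mod 4), so (13/73) = +(73/13).
Reduce top mod 13: now compute (8/13).
Pull out 2^3: since 13 ≡ 5 (mod 8), (2/13) = -1, so (2/13)^3 = -1.
Reached (1/13) = 1. Collecting the sign flips along the way, the symbol is -1.

-1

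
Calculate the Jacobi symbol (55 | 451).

Reciprocity: 55 ≡ 3 and 451 ≡ 3 (mod 4), so (55/451) = −(451/55).
Reduce top mod 55: now compute (11/55).
Reciprocity: 11 ≡ 3 and 55 ≡ 3 (mod 4), so (11/55) = −(55/11).
Reduce top mod 11: now compute (0/11).
Top reduces to 0: gcd > 1, so the symbol is 0.

0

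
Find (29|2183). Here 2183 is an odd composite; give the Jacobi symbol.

Reciprocity: 29 ≡ 1 and 2183 ≡ 3 (mod 4), so (29/2183) = +(2183/29).
Reduce top mod 29: now compute (8/29).
Pull out 2^3: since 29 ≡ 5 (mod 8), (2/29) = -1, so (2/29)^3 = -1.
Reached (1/29) = 1. Collecting the sign flips along the way, the symbol is -1.

-1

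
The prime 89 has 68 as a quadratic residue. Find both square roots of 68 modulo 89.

89 ≡ 1 (mod 4), so we find a root by search.
Trying successive values, 35² = 1225 ≡ 68 (mod 89). The other root is 89 − 35 = 54.

35, 54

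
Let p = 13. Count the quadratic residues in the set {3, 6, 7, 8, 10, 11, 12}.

3

(3/13) = +1 → QR.
(6/13) = -1 → non-residue.
(7/13) = -1 → non-residue.
(8/13) = -1 → non-residue.
(10/13) = +1 → QR.
(11/13) = -1 → non-residue.
(12/13) = +1 → QR.
Total quadratic residues among the 7: 3.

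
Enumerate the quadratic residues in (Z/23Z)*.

Square k = 1,…,11 (k and 23−k give the same square):
1²=1, 2²=4, 3²=9, 4²=16, 5²≡2, 6²≡13, 7²≡3, 8²≡18, 9²≡12, 10²≡8, 11²≡6 (mod 23).
So the quadratic residues mod 23 are {1, 2, 3, 4, 6, 8, 9, 12, 13, 16, 18}.

1, 2, 3, 4, 6, 8, 9, 12, 13, 16, 18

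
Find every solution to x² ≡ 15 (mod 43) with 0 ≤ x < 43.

Since 43 ≡ 3 (mod 4), a square root of 15 is 15^((43+1)/4) = 15^11 mod 43.
Repeated squaring: 15^2≡10, 15^4≡14, 15^8≡24 (mod 43).
15^11 = 15^(8+2+1) ≡ 31 (mod 43).
Check: 31² = 961 ≡ 15 (mod 43). The two roots are 12 and 31.

12, 31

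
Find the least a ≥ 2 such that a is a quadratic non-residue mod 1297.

(2/1297) = +1, so 2 is a residue.
(3/1297) = +1, so 3 is a residue.
(4/1297) = +1, so 4 is a residue.
(5/1297) = −1, so 5 is the smallest positive non-residue mod 1297.

5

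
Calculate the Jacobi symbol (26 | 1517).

-1

Pull out 2: since 1517 ≡ 5 (mod 8), (2/1517) = -1.
Reciprocity: 13 ≡ 1 and 1517 ≡ 1 (mod 4), so (13/1517) = +(1517/13).
Reduce top mod 13: now compute (9/13).
Reciprocity: 9 ≡ 1 and 13 ≡ 1 (mod 4), so (9/13) = +(13/9).
Reduce top mod 9: now compute (4/9).
Pull out 2^2: since 9 ≡ 1 (mod 8), (2/9) = +1, so (2/9)^2 = +1.
Reached (1/9) = 1. Collecting the sign flips along the way, the symbol is -1.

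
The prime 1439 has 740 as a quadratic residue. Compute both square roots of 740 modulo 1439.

Since 1439 ≡ 3 (mod 4), a square root of 740 is 740^((1439+1)/4) = 740^360 mod 1439.
Repeated squaring: 740^2≡780, 740^4≡1142, 740^8≡430, 740^16≡708, 740^32≡492, 740^64≡312, 740^128≡931, 740^256≡483 (mod 1439).
740^360 = 740^(256+64+32+8) ≡ 739 (mod 1439).
Check: 739² = 546121 ≡ 740 (mod 1439). The two roots are 700 and 739.

700, 739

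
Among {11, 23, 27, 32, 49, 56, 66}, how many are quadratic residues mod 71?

3

(11/71) = -1 → non-residue.
(23/71) = -1 → non-residue.
(27/71) = +1 → QR.
(32/71) = +1 → QR.
(49/71) = +1 → QR.
(56/71) = -1 → non-residue.
(66/71) = -1 → non-residue.
Total quadratic residues among the 7: 3.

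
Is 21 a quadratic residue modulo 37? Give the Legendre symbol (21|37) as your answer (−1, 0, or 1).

1

Euler's criterion: (21/37) ≡ 21^18 (mod 37).
21^2 ≡ 34 (mod 37)
21^4 ≡ 9 (mod 37)
21^8 ≡ 7 (mod 37)
21^16 ≡ 12 (mod 37)
21^18 = 21^(16+2) ≡ 1 (mod 37).
Result is 1, so (21/37) = 1.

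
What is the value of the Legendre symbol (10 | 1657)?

Pull out 2: since 1657 ≡ 1 (mod 8), (2/1657) = +1.
Reciprocity: 5 ≡ 1 and 1657 ≡ 1 (mod 4), so (5/1657) = +(1657/5).
Reduce top mod 5: now compute (2/5).
Pull out 2: since 5 ≡ 5 (mod 8), (2/5) = -1.
Reached (1/5) = 1. Collecting the sign flips along the way, the symbol is -1.

-1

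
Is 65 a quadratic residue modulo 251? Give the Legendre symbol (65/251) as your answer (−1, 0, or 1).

1

Reciprocity: 65 ≡ 1 and 251 ≡ 3 (mod 4), so (65/251) = +(251/65).
Reduce top mod 65: now compute (56/65).
Pull out 2^3: since 65 ≡ 1 (mod 8), (2/65) = +1, so (2/65)^3 = +1.
Reciprocity: 7 ≡ 3 and 65 ≡ 1 (mod 4), so (7/65) = +(65/7).
Reduce top mod 7: now compute (2/7).
Pull out 2: since 7 ≡ 7 (mod 8), (2/7) = +1.
Reached (1/7) = 1. Collecting the sign flips along the way, the symbol is +1.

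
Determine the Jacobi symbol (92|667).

0

Pull out 2^2: since 667 ≡ 3 (mod 8), (2/667) = -1, so (2/667)^2 = +1.
Reciprocity: 23 ≡ 3 and 667 ≡ 3 (mod 4), so (23/667) = −(667/23).
Reduce top mod 23: now compute (0/23).
Top reduces to 0: gcd > 1, so the symbol is 0.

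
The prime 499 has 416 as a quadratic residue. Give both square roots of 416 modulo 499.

Since 499 ≡ 3 (mod 4), a square root of 416 is 416^((499+1)/4) = 416^125 mod 499.
Repeated squaring: 416^2≡402, 416^4≡427, 416^8≡194, 416^16≡211, 416^32≡110, 416^64≡124 (mod 499).
416^125 = 416^(64+32+16+8+4+1) ≡ 371 (mod 499).
Check: 371² = 137641 ≡ 416 (mod 499). The two roots are 128 and 371.

128, 371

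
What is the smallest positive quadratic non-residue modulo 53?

(2/53) = −1, so 2 is the smallest positive non-residue mod 53.

2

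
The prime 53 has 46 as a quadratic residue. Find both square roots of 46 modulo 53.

53 ≡ 1 (mod 4), so we find a root by search.
Trying successive values, 24² = 576 ≡ 46 (mod 53). The other root is 53 − 24 = 29.

24, 29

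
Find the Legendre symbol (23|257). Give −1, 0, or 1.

Euler's criterion: (23/257) ≡ 23^128 (mod 257).
23^2 ≡ 15 (mod 257)
23^4 ≡ 225 (mod 257)
23^8 ≡ 253 (mod 257)
23^16 ≡ 16 (mod 257)
23^32 ≡ 256 (mod 257)
23^64 ≡ 1 (mod 257)
23^128 ≡ 1 (mod 257)
23^128 = 23^(128) ≡ 1 (mod 257).
Result is 1, so (23/257) = 1.

1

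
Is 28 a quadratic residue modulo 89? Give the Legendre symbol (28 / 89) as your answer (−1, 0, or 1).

Euler's criterion: (28/89) ≡ 28^44 (mod 89).
28^2 ≡ 72 (mod 89)
28^4 ≡ 22 (mod 89)
28^8 ≡ 39 (mod 89)
28^16 ≡ 8 (mod 89)
28^32 ≡ 64 (mod 89)
28^44 = 28^(32+8+4) ≡ 88 (mod 89).
Result is 88 ≡ −1, so (28/89) = −1.

-1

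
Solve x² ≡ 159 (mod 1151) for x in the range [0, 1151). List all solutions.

Since 1151 ≡ 3 (mod 4), a square root of 159 is 159^((1151+1)/4) = 159^288 mod 1151.
Repeated squaring: 159^2≡1110, 159^4≡530, 159^8≡56, 159^16≡834, 159^32≡352, 159^64≡747, 159^128≡925, 159^256≡432 (mod 1151).
159^288 = 159^(256+32) ≡ 132 (mod 1151).
Check: 132² = 17424 ≡ 159 (mod 1151). The two roots are 132 and 1019.

132, 1019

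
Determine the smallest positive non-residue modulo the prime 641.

3

(2/641) = +1, so 2 is a residue.
(3/641) = −1, so 3 is the smallest positive non-residue mod 641.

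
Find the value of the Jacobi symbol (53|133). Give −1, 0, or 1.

-1

Reciprocity: 53 ≡ 1 and 133 ≡ 1 (mod 4), so (53/133) = +(133/53).
Reduce top mod 53: now compute (27/53).
Reciprocity: 27 ≡ 3 and 53 ≡ 1 (mod 4), so (27/53) = +(53/27).
Reduce top mod 27: now compute (26/27).
Pull out 2: since 27 ≡ 3 (mod 8), (2/27) = -1.
Reciprocity: 13 ≡ 1 and 27 ≡ 3 (mod 4), so (13/27) = +(27/13).
Reduce top mod 13: now compute (1/13).
Reached (1/13) = 1. Collecting the sign flips along the way, the symbol is -1.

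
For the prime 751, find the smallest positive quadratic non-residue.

(2/751) = +1, so 2 is a residue.
(3/751) = −1, so 3 is the smallest positive non-residue mod 751.

3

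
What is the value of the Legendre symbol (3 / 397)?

Reciprocity: 3 ≡ 3 and 397 ≡ 1 (mod 4), so (3/397) = +(397/3).
Reduce top mod 3: now compute (1/3).
Reached (1/3) = 1. Collecting the sign flips along the way, the symbol is +1.

1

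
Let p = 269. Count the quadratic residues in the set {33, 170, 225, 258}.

(33/269) = -1 → non-residue.
(170/269) = +1 → QR.
(225/269) = +1 → QR.
(258/269) = +1 → QR.
Total quadratic residues among the 4: 3.

3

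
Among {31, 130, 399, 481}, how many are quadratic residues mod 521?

(31/521) = +1 → QR.
(130/521) = +1 → QR.
(399/521) = -1 → non-residue.
(481/521) = +1 → QR.
Total quadratic residues among the 4: 3.

3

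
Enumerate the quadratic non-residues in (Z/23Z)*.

Square k = 1,…,11 (k and 23−k give the same square):
1²=1, 2²=4, 3²=9, 4²=16, 5²≡2, 6²≡13, 7²≡3, 8²≡18, 9²≡12, 10²≡8, 11²≡6 (mod 23).
The residues are {1, 2, 3, 4, 6, 8, 9, 12, 13, 16, 18}; the non-residues are the remaining 11 nonzero classes.

5 7 10 11 14 15 17 19 20 21 22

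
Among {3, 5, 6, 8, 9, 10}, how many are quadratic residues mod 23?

4

(3/23) = +1 → QR.
(5/23) = -1 → non-residue.
(6/23) = +1 → QR.
(8/23) = +1 → QR.
(9/23) = +1 → QR.
(10/23) = -1 → non-residue.
Total quadratic residues among the 6: 4.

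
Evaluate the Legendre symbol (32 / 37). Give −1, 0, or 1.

Euler's criterion: (32/37) ≡ 32^18 (mod 37).
32^2 ≡ 25 (mod 37)
32^4 ≡ 33 (mod 37)
32^8 ≡ 16 (mod 37)
32^16 ≡ 34 (mod 37)
32^18 = 32^(16+2) ≡ 36 (mod 37).
Result is 36 ≡ −1, so (32/37) = −1.

-1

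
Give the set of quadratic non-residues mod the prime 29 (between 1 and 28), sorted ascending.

Square k = 1,…,14 (k and 29−k give the same square):
1²=1, 2²=4, 3²=9, 4²=16, 5²=25, 6²≡7, 7²≡20, 8²≡6, 9²≡23, 10²≡13, 11²≡5, 12²≡28, 13²≡24, 14²≡22 (mod 29).
The residues are {1, 4, 5, 6, 7, 9, 13, 16, 20, 22, 23, 24, 25, 28}; the non-residues are the remaining 14 nonzero classes.

2 3 8 10 11 12 14 15 17 18 19 21 26 27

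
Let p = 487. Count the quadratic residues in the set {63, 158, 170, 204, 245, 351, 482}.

4

(63/487) = -1 → non-residue.
(158/487) = -1 → non-residue.
(170/487) = +1 → QR.
(204/487) = +1 → QR.
(245/487) = -1 → non-residue.
(351/487) = +1 → QR.
(482/487) = +1 → QR.
Total quadratic residues among the 7: 4.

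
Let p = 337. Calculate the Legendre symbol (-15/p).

Euler's criterion: (-15/337) ≡ 322^168 (mod 337).
322^2 ≡ 225 (mod 337)
322^4 ≡ 75 (mod 337)
322^8 ≡ 233 (mod 337)
322^16 ≡ 32 (mod 337)
322^32 ≡ 13 (mod 337)
322^64 ≡ 169 (mod 337)
322^128 ≡ 253 (mod 337)
322^168 = 322^(128+32+8) ≡ 336 (mod 337).
Result is 336 ≡ −1, so (-15/337) = −1.

-1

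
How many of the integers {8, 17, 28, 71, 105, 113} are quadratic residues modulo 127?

4

(8/127) = +1 → QR.
(17/127) = +1 → QR.
(28/127) = -1 → non-residue.
(71/127) = +1 → QR.
(105/127) = -1 → non-residue.
(113/127) = +1 → QR.
Total quadratic residues among the 6: 4.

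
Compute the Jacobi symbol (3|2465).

Reciprocity: 3 ≡ 3 and 2465 ≡ 1 (mod 4), so (3/2465) = +(2465/3).
Reduce top mod 3: now compute (2/3).
Pull out 2: since 3 ≡ 3 (mod 8), (2/3) = -1.
Reached (1/3) = 1. Collecting the sign flips along the way, the symbol is -1.

-1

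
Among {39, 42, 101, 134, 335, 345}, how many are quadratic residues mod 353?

4

(39/353) = +1 → QR.
(42/353) = +1 → QR.
(101/353) = -1 → non-residue.
(134/353) = -1 → non-residue.
(335/353) = +1 → QR.
(345/353) = +1 → QR.
Total quadratic residues among the 6: 4.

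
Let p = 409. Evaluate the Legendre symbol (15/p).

1

Euler's criterion: (15/409) ≡ 15^204 (mod 409).
15^2 ≡ 225 (mod 409)
15^4 ≡ 318 (mod 409)
15^8 ≡ 101 (mod 409)
15^16 ≡ 385 (mod 409)
15^32 ≡ 167 (mod 409)
15^64 ≡ 77 (mod 409)
15^128 ≡ 203 (mod 409)
15^204 = 15^(128+64+8+4) ≡ 1 (mod 409).
Result is 1, so (15/409) = 1.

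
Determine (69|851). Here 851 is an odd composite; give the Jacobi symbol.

0

Reciprocity: 69 ≡ 1 and 851 ≡ 3 (mod 4), so (69/851) = +(851/69).
Reduce top mod 69: now compute (23/69).
Reciprocity: 23 ≡ 3 and 69 ≡ 1 (mod 4), so (23/69) = +(69/23).
Reduce top mod 23: now compute (0/23).
Top reduces to 0: gcd > 1, so the symbol is 0.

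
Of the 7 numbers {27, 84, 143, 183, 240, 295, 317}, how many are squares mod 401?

(27/401) = -1 → non-residue.
(84/401) = -1 → non-residue.
(143/401) = -1 → non-residue.
(183/401) = +1 → QR.
(240/401) = -1 → non-residue.
(295/401) = -1 → non-residue.
(317/401) = -1 → non-residue.
Total quadratic residues among the 7: 1.

1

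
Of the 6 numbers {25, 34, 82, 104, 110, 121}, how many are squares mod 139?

3

(25/139) = +1 → QR.
(34/139) = +1 → QR.
(82/139) = -1 → non-residue.
(104/139) = -1 → non-residue.
(110/139) = -1 → non-residue.
(121/139) = +1 → QR.
Total quadratic residues among the 6: 3.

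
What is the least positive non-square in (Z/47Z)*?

5

(2/47) = +1, so 2 is a residue.
(3/47) = +1, so 3 is a residue.
(4/47) = +1, so 4 is a residue.
(5/47) = −1, so 5 is the smallest positive non-residue mod 47.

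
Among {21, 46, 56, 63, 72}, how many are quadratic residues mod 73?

(21/73) = -1 → non-residue.
(46/73) = +1 → QR.
(56/73) = -1 → non-residue.
(63/73) = -1 → non-residue.
(72/73) = +1 → QR.
Total quadratic residues among the 5: 2.

2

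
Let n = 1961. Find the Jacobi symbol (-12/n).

-1

First reduce: -12 ≡ 1949 (mod 1961).
Reciprocity: 1949 ≡ 1 and 1961 ≡ 1 (mod 4), so (1949/1961) = +(1961/1949).
Reduce top mod 1949: now compute (12/1949).
Pull out 2^2: since 1949 ≡ 5 (mod 8), (2/1949) = -1, so (2/1949)^2 = +1.
Reciprocity: 3 ≡ 3 and 1949 ≡ 1 (mod 4), so (3/1949) = +(1949/3).
Reduce top mod 3: now compute (2/3).
Pull out 2: since 3 ≡ 3 (mod 8), (2/3) = -1.
Reached (1/3) = 1. Collecting the sign flips along the way, the symbol is -1.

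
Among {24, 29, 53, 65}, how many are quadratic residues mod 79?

1

(24/79) = -1 → non-residue.
(29/79) = -1 → non-residue.
(53/79) = -1 → non-residue.
(65/79) = +1 → QR.
Total quadratic residues among the 4: 1.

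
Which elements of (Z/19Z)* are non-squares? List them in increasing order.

2 3 8 10 12 13 14 15 18

Square k = 1,…,9 (k and 19−k give the same square):
1²=1, 2²=4, 3²=9, 4²=16, 5²≡6, 6²≡17, 7²≡11, 8²≡7, 9²≡5 (mod 19).
The residues are {1, 4, 5, 6, 7, 9, 11, 16, 17}; the non-residues are the remaining 9 nonzero classes.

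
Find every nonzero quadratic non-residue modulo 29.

2,3,8,10,11,12,14,15,17,18,19,21,26,27

Square k = 1,…,14 (k and 29−k give the same square):
1²=1, 2²=4, 3²=9, 4²=16, 5²=25, 6²≡7, 7²≡20, 8²≡6, 9²≡23, 10²≡13, 11²≡5, 12²≡28, 13²≡24, 14²≡22 (mod 29).
The residues are {1, 4, 5, 6, 7, 9, 13, 16, 20, 22, 23, 24, 25, 28}; the non-residues are the remaining 14 nonzero classes.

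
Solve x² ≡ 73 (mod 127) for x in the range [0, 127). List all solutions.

Since 127 ≡ 3 (mod 4), a square root of 73 is 73^((127+1)/4) = 73^32 mod 127.
Repeated squaring: 73^2≡122, 73^4≡25, 73^8≡117, 73^16≡100, 73^32≡94 (mod 127).
73^32 = 73^(32) ≡ 94 (mod 127).
Check: 94² = 8836 ≡ 73 (mod 127). The two roots are 33 and 94.

33, 94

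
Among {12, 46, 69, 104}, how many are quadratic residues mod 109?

3

(12/109) = +1 → QR.
(46/109) = +1 → QR.
(69/109) = -1 → non-residue.
(104/109) = +1 → QR.
Total quadratic residues among the 4: 3.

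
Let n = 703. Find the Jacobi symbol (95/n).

0

Reciprocity: 95 ≡ 3 and 703 ≡ 3 (mod 4), so (95/703) = −(703/95).
Reduce top mod 95: now compute (38/95).
Pull out 2: since 95 ≡ 7 (mod 8), (2/95) = +1.
Reciprocity: 19 ≡ 3 and 95 ≡ 3 (mod 4), so (19/95) = −(95/19).
Reduce top mod 19: now compute (0/19).
Top reduces to 0: gcd > 1, so the symbol is 0.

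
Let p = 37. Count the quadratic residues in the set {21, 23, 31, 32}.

1

(21/37) = +1 → QR.
(23/37) = -1 → non-residue.
(31/37) = -1 → non-residue.
(32/37) = -1 → non-residue.
Total quadratic residues among the 4: 1.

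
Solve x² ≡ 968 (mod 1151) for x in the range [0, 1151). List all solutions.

Since 1151 ≡ 3 (mod 4), a square root of 968 is 968^((1151+1)/4) = 968^288 mod 1151.
Repeated squaring: 968^2≡110, 968^4≡590, 968^8≡498, 968^16≡539, 968^32≡469, 968^64≡120, 968^128≡588, 968^256≡444 (mod 1151).
968^288 = 968^(256+32) ≡ 1056 (mod 1151).
Check: 1056² = 1115136 ≡ 968 (mod 1151). The two roots are 95 and 1056.

95, 1056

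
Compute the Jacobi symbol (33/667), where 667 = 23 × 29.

Reciprocity: 33 ≡ 1 and 667 ≡ 3 (mod 4), so (33/667) = +(667/33).
Reduce top mod 33: now compute (7/33).
Reciprocity: 7 ≡ 3 and 33 ≡ 1 (mod 4), so (7/33) = +(33/7).
Reduce top mod 7: now compute (5/7).
Reciprocity: 5 ≡ 1 and 7 ≡ 3 (mod 4), so (5/7) = +(7/5).
Reduce top mod 5: now compute (2/5).
Pull out 2: since 5 ≡ 5 (mod 8), (2/5) = -1.
Reached (1/5) = 1. Collecting the sign flips along the way, the symbol is -1.

-1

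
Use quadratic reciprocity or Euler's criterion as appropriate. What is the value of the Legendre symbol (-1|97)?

Euler's criterion: (-1/97) ≡ 96^48 (mod 97).
96^2 ≡ 1 (mod 97)
96^4 ≡ 1 (mod 97)
96^8 ≡ 1 (mod 97)
96^16 ≡ 1 (mod 97)
96^32 ≡ 1 (mod 97)
96^48 = 96^(32+16) ≡ 1 (mod 97).
Result is 1, so (-1/97) = 1.

1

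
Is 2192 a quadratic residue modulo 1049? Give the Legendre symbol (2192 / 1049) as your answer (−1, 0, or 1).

-1

First reduce: 2192 ≡ 94 (mod 1049).
Pull out 2: since 1049 ≡ 1 (mod 8), (2/1049) = +1.
Reciprocity: 47 ≡ 3 and 1049 ≡ 1 (mod 4), so (47/1049) = +(1049/47).
Reduce top mod 47: now compute (15/47).
Reciprocity: 15 ≡ 3 and 47 ≡ 3 (mod 4), so (15/47) = −(47/15).
Reduce top mod 15: now compute (2/15).
Pull out 2: since 15 ≡ 7 (mod 8), (2/15) = +1.
Reached (1/15) = 1. Collecting the sign flips along the way, the symbol is -1.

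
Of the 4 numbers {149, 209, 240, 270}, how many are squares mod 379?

(149/379) = +1 → QR.
(209/379) = -1 → non-residue.
(240/379) = -1 → non-residue.
(270/379) = +1 → QR.
Total quadratic residues among the 4: 2.

2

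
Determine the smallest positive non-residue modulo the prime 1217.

(2/1217) = +1, so 2 is a residue.
(3/1217) = −1, so 3 is the smallest positive non-residue mod 1217.

3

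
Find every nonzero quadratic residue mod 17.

Square k = 1,…,8 (k and 17−k give the same square):
1²=1, 2²=4, 3²=9, 4²=16, 5²≡8, 6²≡2, 7²≡15, 8²≡13 (mod 17).
So the quadratic residues mod 17 are {1, 2, 4, 8, 9, 13, 15, 16}.

1,2,4,8,9,13,15,16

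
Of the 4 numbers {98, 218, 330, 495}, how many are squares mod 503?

1

(98/503) = +1 → QR.
(218/503) = -1 → non-residue.
(330/503) = -1 → non-residue.
(495/503) = -1 → non-residue.
Total quadratic residues among the 4: 1.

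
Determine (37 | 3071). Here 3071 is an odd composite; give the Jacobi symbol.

Reciprocity: 37 ≡ 1 and 3071 ≡ 3 (mod 4), so (37/3071) = +(3071/37).
Reduce top mod 37: now compute (0/37).
Top reduces to 0: gcd > 1, so the symbol is 0.

0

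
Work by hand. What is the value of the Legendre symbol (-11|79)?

Euler's criterion: (-11/79) ≡ 68^39 (mod 79).
68^2 ≡ 42 (mod 79)
68^4 ≡ 26 (mod 79)
68^8 ≡ 44 (mod 79)
68^16 ≡ 40 (mod 79)
68^32 ≡ 20 (mod 79)
68^39 = 68^(32+4+2+1) ≡ 78 (mod 79).
Result is 78 ≡ −1, so (-11/79) = −1.

-1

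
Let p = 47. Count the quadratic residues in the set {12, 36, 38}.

(12/47) = +1 → QR.
(36/47) = +1 → QR.
(38/47) = -1 → non-residue.
Total quadratic residues among the 3: 2.

2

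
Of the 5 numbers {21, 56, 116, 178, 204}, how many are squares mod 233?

4

(21/233) = -1 → non-residue.
(56/233) = +1 → QR.
(116/233) = +1 → QR.
(178/233) = +1 → QR.
(204/233) = +1 → QR.
Total quadratic residues among the 5: 4.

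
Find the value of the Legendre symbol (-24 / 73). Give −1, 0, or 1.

1

Euler's criterion: (-24/73) ≡ 49^36 (mod 73).
49^2 ≡ 65 (mod 73)
49^4 ≡ 64 (mod 73)
49^8 ≡ 8 (mod 73)
49^16 ≡ 64 (mod 73)
49^32 ≡ 8 (mod 73)
49^36 = 49^(32+4) ≡ 1 (mod 73).
Result is 1, so (-24/73) = 1.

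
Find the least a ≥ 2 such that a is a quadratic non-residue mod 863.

5

(2/863) = +1, so 2 is a residue.
(3/863) = +1, so 3 is a residue.
(4/863) = +1, so 4 is a residue.
(5/863) = −1, so 5 is the smallest positive non-residue mod 863.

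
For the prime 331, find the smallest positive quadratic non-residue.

2

(2/331) = −1, so 2 is the smallest positive non-residue mod 331.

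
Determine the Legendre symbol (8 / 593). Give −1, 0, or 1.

Euler's criterion: (8/593) ≡ 8^296 (mod 593).
8^2 ≡ 64 (mod 593)
8^4 ≡ 538 (mod 593)
8^8 ≡ 60 (mod 593)
8^16 ≡ 42 (mod 593)
8^32 ≡ 578 (mod 593)
8^64 ≡ 225 (mod 593)
8^128 ≡ 220 (mod 593)
8^256 ≡ 367 (mod 593)
8^296 = 8^(256+32+8) ≡ 1 (mod 593).
Result is 1, so (8/593) = 1.

1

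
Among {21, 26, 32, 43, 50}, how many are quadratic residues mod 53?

(21/53) = -1 → non-residue.
(26/53) = -1 → non-residue.
(32/53) = -1 → non-residue.
(43/53) = +1 → QR.
(50/53) = -1 → non-residue.
Total quadratic residues among the 5: 1.

1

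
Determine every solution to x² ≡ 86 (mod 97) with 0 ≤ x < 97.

97 ≡ 1 (mod 4), so we find a root by search.
Trying successive values, 38² = 1444 ≡ 86 (mod 97). The other root is 97 − 38 = 59.

38, 59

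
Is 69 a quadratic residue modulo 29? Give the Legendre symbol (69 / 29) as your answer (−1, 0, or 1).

First reduce: 69 ≡ 11 (mod 29).
Reciprocity: 11 ≡ 3 and 29 ≡ 1 (mod 4), so (11/29) = +(29/11).
Reduce top mod 11: now compute (7/11).
Reciprocity: 7 ≡ 3 and 11 ≡ 3 (mod 4), so (7/11) = −(11/7).
Reduce top mod 7: now compute (4/7).
Pull out 2^2: since 7 ≡ 7 (mod 8), (2/7) = +1, so (2/7)^2 = +1.
Reached (1/7) = 1. Collecting the sign flips along the way, the symbol is -1.

-1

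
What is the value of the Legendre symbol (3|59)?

1

Reciprocity: 3 ≡ 3 and 59 ≡ 3 (mod 4), so (3/59) = −(59/3).
Reduce top mod 3: now compute (2/3).
Pull out 2: since 3 ≡ 3 (mod 8), (2/3) = -1.
Reached (1/3) = 1. Collecting the sign flips along the way, the symbol is +1.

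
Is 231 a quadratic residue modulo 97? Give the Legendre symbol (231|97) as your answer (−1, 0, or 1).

First reduce: 231 ≡ 37 (mod 97).
Reciprocity: 37 ≡ 1 and 97 ≡ 1 (mod 4), so (37/97) = +(97/37).
Reduce top mod 37: now compute (23/37).
Reciprocity: 23 ≡ 3 and 37 ≡ 1 (mod 4), so (23/37) = +(37/23).
Reduce top mod 23: now compute (14/23).
Pull out 2: since 23 ≡ 7 (mod 8), (2/23) = +1.
Reciprocity: 7 ≡ 3 and 23 ≡ 3 (mod 4), so (7/23) = −(23/7).
Reduce top mod 7: now compute (2/7).
Pull out 2: since 7 ≡ 7 (mod 8), (2/7) = +1.
Reached (1/7) = 1. Collecting the sign flips along the way, the symbol is -1.

-1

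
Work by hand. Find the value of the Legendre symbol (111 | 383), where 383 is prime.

-1

Reciprocity: 111 ≡ 3 and 383 ≡ 3 (mod 4), so (111/383) = −(383/111).
Reduce top mod 111: now compute (50/111).
Pull out 2: since 111 ≡ 7 (mod 8), (2/111) = +1.
Reciprocity: 25 ≡ 1 and 111 ≡ 3 (mod 4), so (25/111) = +(111/25).
Reduce top mod 25: now compute (11/25).
Reciprocity: 11 ≡ 3 and 25 ≡ 1 (mod 4), so (11/25) = +(25/11).
Reduce top mod 11: now compute (3/11).
Reciprocity: 3 ≡ 3 and 11 ≡ 3 (mod 4), so (3/11) = −(11/3).
Reduce top mod 3: now compute (2/3).
Pull out 2: since 3 ≡ 3 (mod 8), (2/3) = -1.
Reached (1/3) = 1. Collecting the sign flips along the way, the symbol is -1.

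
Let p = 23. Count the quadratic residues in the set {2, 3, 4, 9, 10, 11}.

(2/23) = +1 → QR.
(3/23) = +1 → QR.
(4/23) = +1 → QR.
(9/23) = +1 → QR.
(10/23) = -1 → non-residue.
(11/23) = -1 → non-residue.
Total quadratic residues among the 6: 4.

4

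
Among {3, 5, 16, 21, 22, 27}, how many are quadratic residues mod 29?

3

(3/29) = -1 → non-residue.
(5/29) = +1 → QR.
(16/29) = +1 → QR.
(21/29) = -1 → non-residue.
(22/29) = +1 → QR.
(27/29) = -1 → non-residue.
Total quadratic residues among the 6: 3.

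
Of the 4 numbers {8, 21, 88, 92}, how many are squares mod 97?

(8/97) = +1 → QR.
(21/97) = -1 → non-residue.
(88/97) = +1 → QR.
(92/97) = -1 → non-residue.
Total quadratic residues among the 4: 2.

2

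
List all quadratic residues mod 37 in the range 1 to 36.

1 3 4 7 9 10 11 12 16 21 25 26 27 28 30 33 34 36

Square k = 1,…,18 (k and 37−k give the same square):
1²=1, 2²=4, 3²=9, 4²=16, 5²=25, 6²=36, 7²≡12, 8²≡27, 9²≡7, 10²≡26, 11²≡10, 12²≡33, 13²≡21, 14²≡11, 15²≡3, 16²≡34, 17²≡30, 18²≡28 (mod 37).
So the quadratic residues mod 37 are {1, 3, 4, 7, 9, 10, 11, 12, 16, 21, 25, 26, 27, 28, 30, 33, 34, 36}.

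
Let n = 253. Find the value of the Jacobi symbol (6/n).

-1

Pull out 2: since 253 ≡ 5 (mod 8), (2/253) = -1.
Reciprocity: 3 ≡ 3 and 253 ≡ 1 (mod 4), so (3/253) = +(253/3).
Reduce top mod 3: now compute (1/3).
Reached (1/3) = 1. Collecting the sign flips along the way, the symbol is -1.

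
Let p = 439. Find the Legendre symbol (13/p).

1

Reciprocity: 13 ≡ 1 and 439 ≡ 3 (mod 4), so (13/439) = +(439/13).
Reduce top mod 13: now compute (10/13).
Pull out 2: since 13 ≡ 5 (mod 8), (2/13) = -1.
Reciprocity: 5 ≡ 1 and 13 ≡ 1 (mod 4), so (5/13) = +(13/5).
Reduce top mod 5: now compute (3/5).
Reciprocity: 3 ≡ 3 and 5 ≡ 1 (mod 4), so (3/5) = +(5/3).
Reduce top mod 3: now compute (2/3).
Pull out 2: since 3 ≡ 3 (mod 8), (2/3) = -1.
Reached (1/3) = 1. Collecting the sign flips along the way, the symbol is +1.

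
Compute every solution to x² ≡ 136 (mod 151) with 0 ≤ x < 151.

Since 151 ≡ 3 (mod 4), a square root of 136 is 136^((151+1)/4) = 136^38 mod 151.
Repeated squaring: 136^2≡74, 136^4≡40, 136^8≡90, 136^16≡97, 136^32≡47 (mod 151).
136^38 = 136^(32+4+2) ≡ 49 (mod 151).
Check: 49² = 2401 ≡ 136 (mod 151). The two roots are 49 and 102.

49, 102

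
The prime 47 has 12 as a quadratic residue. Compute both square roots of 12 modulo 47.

23, 24

Since 47 ≡ 3 (mod 4), a square root of 12 is 12^((47+1)/4) = 12^12 mod 47.
Repeated squaring: 12^2≡3, 12^4≡9, 12^8≡34 (mod 47).
12^12 = 12^(8+4) ≡ 24 (mod 47).
Check: 24² = 576 ≡ 12 (mod 47). The two roots are 23 and 24.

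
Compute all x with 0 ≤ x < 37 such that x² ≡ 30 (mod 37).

17, 20

37 ≡ 1 (mod 4), so we find a root by search.
Trying successive values, 17² = 289 ≡ 30 (mod 37). The other root is 37 − 17 = 20.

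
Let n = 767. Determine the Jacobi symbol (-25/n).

-1

First reduce: -25 ≡ 742 (mod 767).
Pull out 2: since 767 ≡ 7 (mod 8), (2/767) = +1.
Reciprocity: 371 ≡ 3 and 767 ≡ 3 (mod 4), so (371/767) = −(767/371).
Reduce top mod 371: now compute (25/371).
Reciprocity: 25 ≡ 1 and 371 ≡ 3 (mod 4), so (25/371) = +(371/25).
Reduce top mod 25: now compute (21/25).
Reciprocity: 21 ≡ 1 and 25 ≡ 1 (mod 4), so (21/25) = +(25/21).
Reduce top mod 21: now compute (4/21).
Pull out 2^2: since 21 ≡ 5 (mod 8), (2/21) = -1, so (2/21)^2 = +1.
Reached (1/21) = 1. Collecting the sign flips along the way, the symbol is -1.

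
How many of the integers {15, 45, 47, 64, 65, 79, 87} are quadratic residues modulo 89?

(15/89) = -1 → non-residue.
(45/89) = +1 → QR.
(47/89) = +1 → QR.
(64/89) = +1 → QR.
(65/89) = -1 → non-residue.
(79/89) = +1 → QR.
(87/89) = +1 → QR.
Total quadratic residues among the 7: 5.

5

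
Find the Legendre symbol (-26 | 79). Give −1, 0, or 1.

-1

First reduce: -26 ≡ 53 (mod 79).
Reciprocity: 53 ≡ 1 and 79 ≡ 3 (mod 4), so (53/79) = +(79/53).
Reduce top mod 53: now compute (26/53).
Pull out 2: since 53 ≡ 5 (mod 8), (2/53) = -1.
Reciprocity: 13 ≡ 1 and 53 ≡ 1 (mod 4), so (13/53) = +(53/13).
Reduce top mod 13: now compute (1/13).
Reached (1/13) = 1. Collecting the sign flips along the way, the symbol is -1.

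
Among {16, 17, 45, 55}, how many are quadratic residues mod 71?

2

(16/71) = +1 → QR.
(17/71) = -1 → non-residue.
(45/71) = +1 → QR.
(55/71) = -1 → non-residue.
Total quadratic residues among the 4: 2.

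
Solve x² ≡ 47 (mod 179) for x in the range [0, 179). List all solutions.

Since 179 ≡ 3 (mod 4), a square root of 47 is 47^((179+1)/4) = 47^45 mod 179.
Repeated squaring: 47^2≡61, 47^4≡141, 47^8≡12, 47^16≡144, 47^32≡151 (mod 179).
47^45 = 47^(32+8+4+1) ≡ 88 (mod 179).
Check: 88² = 7744 ≡ 47 (mod 179). The two roots are 88 and 91.

88, 91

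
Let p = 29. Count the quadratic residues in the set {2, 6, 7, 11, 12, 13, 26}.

3

(2/29) = -1 → non-residue.
(6/29) = +1 → QR.
(7/29) = +1 → QR.
(11/29) = -1 → non-residue.
(12/29) = -1 → non-residue.
(13/29) = +1 → QR.
(26/29) = -1 → non-residue.
Total quadratic residues among the 7: 3.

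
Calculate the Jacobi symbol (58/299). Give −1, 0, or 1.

-1

Pull out 2: since 299 ≡ 3 (mod 8), (2/299) = -1.
Reciprocity: 29 ≡ 1 and 299 ≡ 3 (mod 4), so (29/299) = +(299/29).
Reduce top mod 29: now compute (9/29).
Reciprocity: 9 ≡ 1 and 29 ≡ 1 (mod 4), so (9/29) = +(29/9).
Reduce top mod 9: now compute (2/9).
Pull out 2: since 9 ≡ 1 (mod 8), (2/9) = +1.
Reached (1/9) = 1. Collecting the sign flips along the way, the symbol is -1.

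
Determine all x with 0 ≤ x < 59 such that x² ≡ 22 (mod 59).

Since 59 ≡ 3 (mod 4), a square root of 22 is 22^((59+1)/4) = 22^15 mod 59.
Repeated squaring: 22^2≡12, 22^4≡26, 22^8≡27 (mod 59).
22^15 = 22^(8+4+2+1) ≡ 9 (mod 59).
Check: 9² = 81 ≡ 22 (mod 59). The two roots are 9 and 50.

9, 50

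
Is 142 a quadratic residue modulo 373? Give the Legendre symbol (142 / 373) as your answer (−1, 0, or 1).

-1

Pull out 2: since 373 ≡ 5 (mod 8), (2/373) = -1.
Reciprocity: 71 ≡ 3 and 373 ≡ 1 (mod 4), so (71/373) = +(373/71).
Reduce top mod 71: now compute (18/71).
Pull out 2: since 71 ≡ 7 (mod 8), (2/71) = +1.
Reciprocity: 9 ≡ 1 and 71 ≡ 3 (mod 4), so (9/71) = +(71/9).
Reduce top mod 9: now compute (8/9).
Pull out 2^3: since 9 ≡ 1 (mod 8), (2/9) = +1, so (2/9)^3 = +1.
Reached (1/9) = 1. Collecting the sign flips along the way, the symbol is -1.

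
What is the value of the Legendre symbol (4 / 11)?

1

Euler's criterion: (4/11) ≡ 4^5 (mod 11).
4^2 ≡ 5 (mod 11)
4^4 ≡ 3 (mod 11)
4^5 = 4^(4+1) ≡ 1 (mod 11).
Result is 1, so (4/11) = 1.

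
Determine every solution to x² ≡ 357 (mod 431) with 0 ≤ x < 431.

Since 431 ≡ 3 (mod 4), a square root of 357 is 357^((431+1)/4) = 357^108 mod 431.
Repeated squaring: 357^2≡304, 357^4≡182, 357^8≡368, 357^16≡90, 357^32≡342, 357^64≡163 (mod 431).
357^108 = 357^(64+32+8+4) ≡ 139 (mod 431).
Check: 139² = 19321 ≡ 357 (mod 431). The two roots are 139 and 292.

139, 292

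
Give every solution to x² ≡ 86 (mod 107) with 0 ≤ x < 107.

34, 73

Since 107 ≡ 3 (mod 4), a square root of 86 is 86^((107+1)/4) = 86^27 mod 107.
Repeated squaring: 86^2≡13, 86^4≡62, 86^8≡99, 86^16≡64 (mod 107).
86^27 = 86^(16+8+2+1) ≡ 34 (mod 107).
Check: 34² = 1156 ≡ 86 (mod 107). The two roots are 34 and 73.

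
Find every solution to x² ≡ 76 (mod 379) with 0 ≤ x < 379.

68, 311

Since 379 ≡ 3 (mod 4), a square root of 76 is 76^((379+1)/4) = 76^95 mod 379.
Repeated squaring: 76^2≡91, 76^4≡322, 76^8≡217, 76^16≡93, 76^32≡311, 76^64≡76 (mod 379).
76^95 = 76^(64+16+8+4+2+1) ≡ 311 (mod 379).
Check: 311² = 96721 ≡ 76 (mod 379). The two roots are 68 and 311.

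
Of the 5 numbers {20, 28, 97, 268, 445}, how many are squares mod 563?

(20/563) = -1 → non-residue.
(28/563) = +1 → QR.
(97/563) = -1 → non-residue.
(268/563) = +1 → QR.
(445/563) = +1 → QR.
Total quadratic residues among the 5: 3.

3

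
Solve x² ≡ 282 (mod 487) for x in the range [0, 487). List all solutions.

Since 487 ≡ 3 (mod 4), a square root of 282 is 282^((487+1)/4) = 282^122 mod 487.
Repeated squaring: 282^2≡143, 282^4≡482, 282^8≡25, 282^16≡138, 282^32≡51, 282^64≡166 (mod 487).
282^122 = 282^(64+32+16+8+2) ≡ 144 (mod 487).
Check: 144² = 20736 ≡ 282 (mod 487). The two roots are 144 and 343.

144, 343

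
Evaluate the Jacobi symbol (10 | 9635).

0

Pull out 2: since 9635 ≡ 3 (mod 8), (2/9635) = -1.
Reciprocity: 5 ≡ 1 and 9635 ≡ 3 (mod 4), so (5/9635) = +(9635/5).
Reduce top mod 5: now compute (0/5).
Top reduces to 0: gcd > 1, so the symbol is 0.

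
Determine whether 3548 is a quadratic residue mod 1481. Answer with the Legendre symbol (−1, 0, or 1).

1

First reduce: 3548 ≡ 586 (mod 1481).
Pull out 2: since 1481 ≡ 1 (mod 8), (2/1481) = +1.
Reciprocity: 293 ≡ 1 and 1481 ≡ 1 (mod 4), so (293/1481) = +(1481/293).
Reduce top mod 293: now compute (16/293).
Pull out 2^4: since 293 ≡ 5 (mod 8), (2/293) = -1, so (2/293)^4 = +1.
Reached (1/293) = 1. Collecting the sign flips along the way, the symbol is +1.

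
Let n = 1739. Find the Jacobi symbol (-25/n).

First reduce: -25 ≡ 1714 (mod 1739).
Pull out 2: since 1739 ≡ 3 (mod 8), (2/1739) = -1.
Reciprocity: 857 ≡ 1 and 1739 ≡ 3 (mod 4), so (857/1739) = +(1739/857).
Reduce top mod 857: now compute (25/857).
Reciprocity: 25 ≡ 1 and 857 ≡ 1 (mod 4), so (25/857) = +(857/25).
Reduce top mod 25: now compute (7/25).
Reciprocity: 7 ≡ 3 and 25 ≡ 1 (mod 4), so (7/25) = +(25/7).
Reduce top mod 7: now compute (4/7).
Pull out 2^2: since 7 ≡ 7 (mod 8), (2/7) = +1, so (2/7)^2 = +1.
Reached (1/7) = 1. Collecting the sign flips along the way, the symbol is -1.

-1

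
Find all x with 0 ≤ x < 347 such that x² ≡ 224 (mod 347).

76, 271

Since 347 ≡ 3 (mod 4), a square root of 224 is 224^((347+1)/4) = 224^87 mod 347.
Repeated squaring: 224^2≡208, 224^4≡236, 224^8≡176, 224^16≡93, 224^32≡321, 224^64≡329 (mod 347).
224^87 = 224^(64+16+4+2+1) ≡ 271 (mod 347).
Check: 271² = 73441 ≡ 224 (mod 347). The two roots are 76 and 271.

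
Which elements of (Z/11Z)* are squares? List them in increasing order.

1,3,4,5,9

Square k = 1,…,5 (k and 11−k give the same square):
1²=1, 2²=4, 3²=9, 4²≡5, 5²≡3 (mod 11).
So the quadratic residues mod 11 are {1, 3, 4, 5, 9}.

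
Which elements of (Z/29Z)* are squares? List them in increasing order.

Square k = 1,…,14 (k and 29−k give the same square):
1²=1, 2²=4, 3²=9, 4²=16, 5²=25, 6²≡7, 7²≡20, 8²≡6, 9²≡23, 10²≡13, 11²≡5, 12²≡28, 13²≡24, 14²≡22 (mod 29).
So the quadratic residues mod 29 are {1, 4, 5, 6, 7, 9, 13, 16, 20, 22, 23, 24, 25, 28}.

1, 4, 5, 6, 7, 9, 13, 16, 20, 22, 23, 24, 25, 28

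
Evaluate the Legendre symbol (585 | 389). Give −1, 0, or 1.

First reduce: 585 ≡ 196 (mod 389).
Pull out 2^2: since 389 ≡ 5 (mod 8), (2/389) = -1, so (2/389)^2 = +1.
Reciprocity: 49 ≡ 1 and 389 ≡ 1 (mod 4), so (49/389) = +(389/49).
Reduce top mod 49: now compute (46/49).
Pull out 2: since 49 ≡ 1 (mod 8), (2/49) = +1.
Reciprocity: 23 ≡ 3 and 49 ≡ 1 (mod 4), so (23/49) = +(49/23).
Reduce top mod 23: now compute (3/23).
Reciprocity: 3 ≡ 3 and 23 ≡ 3 (mod 4), so (3/23) = −(23/3).
Reduce top mod 3: now compute (2/3).
Pull out 2: since 3 ≡ 3 (mod 8), (2/3) = -1.
Reached (1/3) = 1. Collecting the sign flips along the way, the symbol is +1.

1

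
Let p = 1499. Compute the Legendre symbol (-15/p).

-1

First reduce: -15 ≡ 1484 (mod 1499).
Pull out 2^2: since 1499 ≡ 3 (mod 8), (2/1499) = -1, so (2/1499)^2 = +1.
Reciprocity: 371 ≡ 3 and 1499 ≡ 3 (mod 4), so (371/1499) = −(1499/371).
Reduce top mod 371: now compute (15/371).
Reciprocity: 15 ≡ 3 and 371 ≡ 3 (mod 4), so (15/371) = −(371/15).
Reduce top mod 15: now compute (11/15).
Reciprocity: 11 ≡ 3 and 15 ≡ 3 (mod 4), so (11/15) = −(15/11).
Reduce top mod 11: now compute (4/11).
Pull out 2^2: since 11 ≡ 3 (mod 8), (2/11) = -1, so (2/11)^2 = +1.
Reached (1/11) = 1. Collecting the sign flips along the way, the symbol is -1.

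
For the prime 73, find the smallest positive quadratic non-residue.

(2/73) = +1, so 2 is a residue.
(3/73) = +1, so 3 is a residue.
(4/73) = +1, so 4 is a residue.
(5/73) = −1, so 5 is the smallest positive non-residue mod 73.

5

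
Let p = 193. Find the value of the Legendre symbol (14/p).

Euler's criterion: (14/193) ≡ 14^96 (mod 193).
14^2 ≡ 3 (mod 193)
14^4 ≡ 9 (mod 193)
14^8 ≡ 81 (mod 193)
14^16 ≡ 192 (mod 193)
14^32 ≡ 1 (mod 193)
14^64 ≡ 1 (mod 193)
14^96 = 14^(64+32) ≡ 1 (mod 193).
Result is 1, so (14/193) = 1.

1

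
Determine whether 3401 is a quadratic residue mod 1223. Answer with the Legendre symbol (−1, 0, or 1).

First reduce: 3401 ≡ 955 (mod 1223).
Reciprocity: 955 ≡ 3 and 1223 ≡ 3 (mod 4), so (955/1223) = −(1223/955).
Reduce top mod 955: now compute (268/955).
Pull out 2^2: since 955 ≡ 3 (mod 8), (2/955) = -1, so (2/955)^2 = +1.
Reciprocity: 67 ≡ 3 and 955 ≡ 3 (mod 4), so (67/955) = −(955/67).
Reduce top mod 67: now compute (17/67).
Reciprocity: 17 ≡ 1 and 67 ≡ 3 (mod 4), so (17/67) = +(67/17).
Reduce top mod 17: now compute (16/17).
Pull out 2^4: since 17 ≡ 1 (mod 8), (2/17) = +1, so (2/17)^4 = +1.
Reached (1/17) = 1. Collecting the sign flips along the way, the symbol is +1.

1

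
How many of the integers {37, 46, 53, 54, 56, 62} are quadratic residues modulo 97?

3

(37/97) = -1 → non-residue.
(46/97) = -1 → non-residue.
(53/97) = +1 → QR.
(54/97) = +1 → QR.
(56/97) = -1 → non-residue.
(62/97) = +1 → QR.
Total quadratic residues among the 6: 3.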